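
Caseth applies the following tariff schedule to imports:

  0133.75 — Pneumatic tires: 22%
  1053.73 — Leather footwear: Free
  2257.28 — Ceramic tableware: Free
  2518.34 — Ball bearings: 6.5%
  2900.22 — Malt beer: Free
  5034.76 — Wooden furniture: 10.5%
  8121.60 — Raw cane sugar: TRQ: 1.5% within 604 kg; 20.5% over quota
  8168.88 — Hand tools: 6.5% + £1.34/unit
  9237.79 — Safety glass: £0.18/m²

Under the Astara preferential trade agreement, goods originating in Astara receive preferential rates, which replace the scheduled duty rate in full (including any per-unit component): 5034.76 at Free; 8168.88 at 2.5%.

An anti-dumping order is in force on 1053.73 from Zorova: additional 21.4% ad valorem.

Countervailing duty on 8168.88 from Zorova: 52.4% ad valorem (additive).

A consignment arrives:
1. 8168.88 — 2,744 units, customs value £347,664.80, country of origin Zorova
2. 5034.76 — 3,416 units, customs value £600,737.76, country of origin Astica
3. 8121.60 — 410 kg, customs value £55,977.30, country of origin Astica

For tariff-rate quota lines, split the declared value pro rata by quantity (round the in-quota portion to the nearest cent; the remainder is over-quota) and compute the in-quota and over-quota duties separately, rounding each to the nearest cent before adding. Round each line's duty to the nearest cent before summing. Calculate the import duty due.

Line 1 (8168.88, Zorova, 2,744 units, £347,664.80):
Base rate for 8168.88 is 6.5% + £1.34/unit.
8168.88 has an FTA preferential rate, but origin Zorova is not Astara; base rate stands.
Additional duty on 8168.88 from Zorova: +52.4%. Applied ad valorem rate: 6.5% + 52.4% = 58.9%.
Duty = £347,664.80 × 58.9% + 2,744 × £1.34 = £208,451.53.
Line 2 (5034.76, Astica, 3,416 units, £600,737.76):
Base rate for 5034.76 is 10.5%.
5034.76 has an FTA preferential rate, but origin Astica is not Astara; base rate stands.
Duty = £600,737.76 × 10.5% = £63,077.46.
Line 3 (8121.60, Astica, 410 kg, £55,977.30):
Code 8121.60 is under a tariff-rate quota (threshold 604 kg). Quantity 410 kg is within the quota, so the in-quota rate 1.5% applies to the full value.
Duty = £55,977.30 × 1.5% = £839.66.
Total = £208,451.53 + £63,077.46 + £839.66 = £272,368.65.

£272,368.65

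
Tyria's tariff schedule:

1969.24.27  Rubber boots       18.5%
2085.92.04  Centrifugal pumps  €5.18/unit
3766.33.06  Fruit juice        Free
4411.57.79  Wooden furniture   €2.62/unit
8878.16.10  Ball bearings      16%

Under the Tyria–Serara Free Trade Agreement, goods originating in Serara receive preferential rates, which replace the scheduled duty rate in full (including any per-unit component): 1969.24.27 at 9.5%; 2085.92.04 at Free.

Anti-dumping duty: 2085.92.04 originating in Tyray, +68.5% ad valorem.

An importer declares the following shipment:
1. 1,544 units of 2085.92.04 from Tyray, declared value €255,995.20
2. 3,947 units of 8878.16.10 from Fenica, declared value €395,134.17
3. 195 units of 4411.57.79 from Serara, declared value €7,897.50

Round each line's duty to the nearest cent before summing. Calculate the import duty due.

Line 1 (2085.92.04, Tyray, 1,544 units, €255,995.20):
Base rate for 2085.92.04 is €5.18/unit.
2085.92.04 has an FTA preferential rate, but origin Tyray is not Serara; base rate stands.
Additional duty on 2085.92.04 from Tyray: +68.5% ad valorem. Applied ad valorem rate = 68.5%.
Duty = €255,995.20 × 68.5% + 1,544 × €5.18 = €183,354.63.
Line 2 (8878.16.10, Fenica, 3,947 units, €395,134.17):
Base rate for 8878.16.10 is 16%.
Duty = €395,134.17 × 16% = €63,221.47.
Line 3 (4411.57.79, Serara, 195 units, €7,897.50):
Base rate for 4411.57.79 is €2.62/unit.
Origin Serara is the FTA partner but 4411.57.79 is not on the preference list; base rate stands.
Duty = 195 × €2.62 = €510.90.
Total = €183,354.63 + €63,221.47 + €510.90 = €247,087.00.

€247,087.00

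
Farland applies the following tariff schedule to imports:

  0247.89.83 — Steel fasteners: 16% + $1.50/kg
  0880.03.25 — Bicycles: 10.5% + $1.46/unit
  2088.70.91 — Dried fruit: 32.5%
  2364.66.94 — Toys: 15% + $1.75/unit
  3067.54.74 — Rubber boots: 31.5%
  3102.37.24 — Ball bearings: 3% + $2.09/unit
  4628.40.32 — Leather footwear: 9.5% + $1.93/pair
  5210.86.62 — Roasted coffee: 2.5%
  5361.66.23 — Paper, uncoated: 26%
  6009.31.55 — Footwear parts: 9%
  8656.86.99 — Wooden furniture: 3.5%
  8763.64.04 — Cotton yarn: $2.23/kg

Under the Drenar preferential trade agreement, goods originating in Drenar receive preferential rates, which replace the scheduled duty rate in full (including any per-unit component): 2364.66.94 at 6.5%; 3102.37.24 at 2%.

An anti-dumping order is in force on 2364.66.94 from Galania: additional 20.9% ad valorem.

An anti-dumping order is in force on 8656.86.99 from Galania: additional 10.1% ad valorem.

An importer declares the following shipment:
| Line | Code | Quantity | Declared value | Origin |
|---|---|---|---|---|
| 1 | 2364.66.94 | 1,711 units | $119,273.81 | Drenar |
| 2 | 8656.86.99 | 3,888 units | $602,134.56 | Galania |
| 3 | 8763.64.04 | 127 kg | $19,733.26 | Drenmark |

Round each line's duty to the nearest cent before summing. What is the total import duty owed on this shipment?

$89,926.31

Line 1 (2364.66.94, Drenar, 1,711 units, $119,273.81):
Base rate for 2364.66.94 is 15% + $1.75/unit.
Origin Drenar qualifies under the Farland–Drenar agreement and 2364.66.94 is covered: preferential rate 6.5% applies instead.
The additional-duty order on 2364.66.94 targets Galania, not Drenar; it does not apply.
Duty = $119,273.81 × 6.5% = $7,752.80.
Line 2 (8656.86.99, Galania, 3,888 units, $602,134.56):
Base rate for 8656.86.99 is 3.5%.
Additional duty on 8656.86.99 from Galania: +10.1%. Applied ad valorem rate: 3.5% + 10.1% = 13.6%.
Duty = $602,134.56 × 13.6% = $81,890.30.
Line 3 (8763.64.04, Drenmark, 127 kg, $19,733.26):
Base rate for 8763.64.04 is $2.23/kg.
Duty = 127 × $2.23 = $283.21.
Total = $7,752.80 + $81,890.30 + $283.21 = $89,926.31.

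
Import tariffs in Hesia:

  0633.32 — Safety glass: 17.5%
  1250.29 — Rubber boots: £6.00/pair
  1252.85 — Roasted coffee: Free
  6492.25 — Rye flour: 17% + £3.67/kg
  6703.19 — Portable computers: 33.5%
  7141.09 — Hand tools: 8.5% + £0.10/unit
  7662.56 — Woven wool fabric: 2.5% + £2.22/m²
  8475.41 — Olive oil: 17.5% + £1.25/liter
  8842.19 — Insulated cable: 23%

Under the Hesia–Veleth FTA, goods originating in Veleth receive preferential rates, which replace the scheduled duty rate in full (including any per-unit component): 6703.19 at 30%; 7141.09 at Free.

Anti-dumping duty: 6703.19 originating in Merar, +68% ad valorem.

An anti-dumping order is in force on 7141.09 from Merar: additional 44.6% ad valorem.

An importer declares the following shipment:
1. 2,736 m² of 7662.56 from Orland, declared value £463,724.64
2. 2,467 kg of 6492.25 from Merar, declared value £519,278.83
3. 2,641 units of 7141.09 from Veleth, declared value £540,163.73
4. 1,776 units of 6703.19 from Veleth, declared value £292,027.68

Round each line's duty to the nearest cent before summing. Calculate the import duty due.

£202,606.63

Line 1 (7662.56, Orland, 2,736 m², £463,724.64):
Base rate for 7662.56 is 2.5% + £2.22/m².
Duty = £463,724.64 × 2.5% + 2,736 × £2.22 = £17,667.04.
Line 2 (6492.25, Merar, 2,467 kg, £519,278.83):
Base rate for 6492.25 is 17% + £3.67/kg.
Duty = £519,278.83 × 17% + 2,467 × £3.67 = £97,331.29.
Line 3 (7141.09, Veleth, 2,641 units, £540,163.73):
Base rate for 7141.09 is 8.5% + £0.10/unit.
Origin Veleth qualifies under the Hesia–Veleth agreement and 7141.09 is covered: preferential rate Free applies instead.
The additional-duty order on 7141.09 targets Merar, not Veleth; it does not apply.
Duty = £540,163.73 × 0% = £0.00.
Line 4 (6703.19, Veleth, 1,776 units, £292,027.68):
Base rate for 6703.19 is 33.5%.
Origin Veleth qualifies under the Hesia–Veleth agreement and 6703.19 is covered: preferential rate 30% applies instead.
The additional-duty order on 6703.19 targets Merar, not Veleth; it does not apply.
Duty = £292,027.68 × 30% = £87,608.30.
Total = £17,667.04 + £97,331.29 + £0.00 + £87,608.30 = £202,606.63.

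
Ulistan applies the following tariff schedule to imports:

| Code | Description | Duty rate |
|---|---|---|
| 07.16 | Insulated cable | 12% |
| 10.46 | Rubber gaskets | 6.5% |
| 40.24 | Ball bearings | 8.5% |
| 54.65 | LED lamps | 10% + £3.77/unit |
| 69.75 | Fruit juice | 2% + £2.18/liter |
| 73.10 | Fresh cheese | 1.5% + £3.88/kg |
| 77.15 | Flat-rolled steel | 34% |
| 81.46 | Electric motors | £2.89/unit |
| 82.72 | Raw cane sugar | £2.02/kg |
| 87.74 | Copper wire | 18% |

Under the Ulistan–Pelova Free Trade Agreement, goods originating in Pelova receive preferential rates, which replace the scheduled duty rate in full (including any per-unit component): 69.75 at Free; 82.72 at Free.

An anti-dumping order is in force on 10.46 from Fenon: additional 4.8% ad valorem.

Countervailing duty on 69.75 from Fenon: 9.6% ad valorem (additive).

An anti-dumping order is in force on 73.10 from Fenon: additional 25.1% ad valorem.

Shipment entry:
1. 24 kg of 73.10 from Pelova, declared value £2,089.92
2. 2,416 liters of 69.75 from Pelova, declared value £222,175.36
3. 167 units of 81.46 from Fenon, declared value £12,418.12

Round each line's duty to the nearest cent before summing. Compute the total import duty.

Line 1 (73.10, Pelova, 24 kg, £2,089.92):
Base rate for 73.10 is 1.5% + £3.88/kg.
Origin Pelova is the FTA partner but 73.10 is not on the preference list; base rate stands.
The additional-duty order on 73.10 targets Fenon, not Pelova; it does not apply.
Duty = £2,089.92 × 1.5% + 24 × £3.88 = £124.47.
Line 2 (69.75, Pelova, 2,416 liters, £222,175.36):
Base rate for 69.75 is 2% + £2.18/liter.
Origin Pelova qualifies under the Ulistan–Pelova agreement and 69.75 is covered: preferential rate Free applies instead.
The additional-duty order on 69.75 targets Fenon, not Pelova; it does not apply.
Duty = £222,175.36 × 0% = £0.00.
Line 3 (81.46, Fenon, 167 units, £12,418.12):
Base rate for 81.46 is £2.89/unit.
Duty = 167 × £2.89 = £482.63.
Total = £124.47 + £0.00 + £482.63 = £607.10.

£607.10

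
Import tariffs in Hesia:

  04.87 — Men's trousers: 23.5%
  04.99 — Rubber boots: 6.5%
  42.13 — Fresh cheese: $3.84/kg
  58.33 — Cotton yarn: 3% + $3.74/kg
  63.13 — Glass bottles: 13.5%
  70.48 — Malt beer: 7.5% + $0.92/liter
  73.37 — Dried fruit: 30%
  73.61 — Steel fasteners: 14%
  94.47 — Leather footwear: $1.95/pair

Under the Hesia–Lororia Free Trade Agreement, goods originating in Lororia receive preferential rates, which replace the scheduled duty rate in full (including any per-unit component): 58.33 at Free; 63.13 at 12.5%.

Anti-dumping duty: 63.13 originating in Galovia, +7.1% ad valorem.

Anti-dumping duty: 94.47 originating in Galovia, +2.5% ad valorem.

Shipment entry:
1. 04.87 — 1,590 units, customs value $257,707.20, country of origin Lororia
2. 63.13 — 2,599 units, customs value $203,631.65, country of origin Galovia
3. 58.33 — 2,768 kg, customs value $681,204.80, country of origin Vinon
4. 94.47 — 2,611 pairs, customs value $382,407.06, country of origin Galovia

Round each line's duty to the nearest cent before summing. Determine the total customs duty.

$147,949.40

Line 1 (04.87, Lororia, 1,590 units, $257,707.20):
Base rate for 04.87 is 23.5%.
Origin Lororia is the FTA partner but 04.87 is not on the preference list; base rate stands.
Duty = $257,707.20 × 23.5% = $60,561.19.
Line 2 (63.13, Galovia, 2,599 units, $203,631.65):
Base rate for 63.13 is 13.5%.
63.13 has an FTA preferential rate, but origin Galovia is not Lororia; base rate stands.
Additional duty on 63.13 from Galovia: +7.1%. Applied ad valorem rate: 13.5% + 7.1% = 20.6%.
Duty = $203,631.65 × 20.6% = $41,948.12.
Line 3 (58.33, Vinon, 2,768 kg, $681,204.80):
Base rate for 58.33 is 3% + $3.74/kg.
58.33 has an FTA preferential rate, but origin Vinon is not Lororia; base rate stands.
Duty = $681,204.80 × 3% + 2,768 × $3.74 = $30,788.46.
Line 4 (94.47, Galovia, 2,611 pairs, $382,407.06):
Base rate for 94.47 is $1.95/pair.
Additional duty on 94.47 from Galovia: +2.5% ad valorem. Applied ad valorem rate = 2.5%.
Duty = $382,407.06 × 2.5% + 2,611 × $1.95 = $14,651.63.
Total = $60,561.19 + $41,948.12 + $30,788.46 + $14,651.63 = $147,949.40.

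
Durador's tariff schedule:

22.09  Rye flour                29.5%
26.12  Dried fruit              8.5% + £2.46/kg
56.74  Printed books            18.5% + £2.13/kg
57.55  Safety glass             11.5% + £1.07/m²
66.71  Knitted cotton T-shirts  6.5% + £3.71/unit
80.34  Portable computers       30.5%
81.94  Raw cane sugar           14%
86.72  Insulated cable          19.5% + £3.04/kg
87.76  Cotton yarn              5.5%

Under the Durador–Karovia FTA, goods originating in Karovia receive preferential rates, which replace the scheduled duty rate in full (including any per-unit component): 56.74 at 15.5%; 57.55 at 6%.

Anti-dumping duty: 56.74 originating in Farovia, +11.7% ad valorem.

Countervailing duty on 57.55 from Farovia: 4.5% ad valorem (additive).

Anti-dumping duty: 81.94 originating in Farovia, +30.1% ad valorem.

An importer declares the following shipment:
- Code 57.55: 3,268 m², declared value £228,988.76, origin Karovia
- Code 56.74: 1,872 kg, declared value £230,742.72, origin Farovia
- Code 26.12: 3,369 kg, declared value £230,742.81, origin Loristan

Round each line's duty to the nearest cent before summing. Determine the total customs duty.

Line 1 (57.55, Karovia, 3,268 m², £228,988.76):
Base rate for 57.55 is 11.5% + £1.07/m².
Origin Karovia qualifies under the Durador–Karovia agreement and 57.55 is covered: preferential rate 6% applies instead.
The additional-duty order on 57.55 targets Farovia, not Karovia; it does not apply.
Duty = £228,988.76 × 6% = £13,739.33.
Line 2 (56.74, Farovia, 1,872 kg, £230,742.72):
Base rate for 56.74 is 18.5% + £2.13/kg.
56.74 has an FTA preferential rate, but origin Farovia is not Karovia; base rate stands.
Additional duty on 56.74 from Farovia: +11.7%. Applied ad valorem rate: 18.5% + 11.7% = 30.2%.
Duty = £230,742.72 × 30.2% + 1,872 × £2.13 = £73,671.66.
Line 3 (26.12, Loristan, 3,369 kg, £230,742.81):
Base rate for 26.12 is 8.5% + £2.46/kg.
Duty = £230,742.81 × 8.5% + 3,369 × £2.46 = £27,900.88.
Total = £13,739.33 + £73,671.66 + £27,900.88 = £115,311.87.

£115,311.87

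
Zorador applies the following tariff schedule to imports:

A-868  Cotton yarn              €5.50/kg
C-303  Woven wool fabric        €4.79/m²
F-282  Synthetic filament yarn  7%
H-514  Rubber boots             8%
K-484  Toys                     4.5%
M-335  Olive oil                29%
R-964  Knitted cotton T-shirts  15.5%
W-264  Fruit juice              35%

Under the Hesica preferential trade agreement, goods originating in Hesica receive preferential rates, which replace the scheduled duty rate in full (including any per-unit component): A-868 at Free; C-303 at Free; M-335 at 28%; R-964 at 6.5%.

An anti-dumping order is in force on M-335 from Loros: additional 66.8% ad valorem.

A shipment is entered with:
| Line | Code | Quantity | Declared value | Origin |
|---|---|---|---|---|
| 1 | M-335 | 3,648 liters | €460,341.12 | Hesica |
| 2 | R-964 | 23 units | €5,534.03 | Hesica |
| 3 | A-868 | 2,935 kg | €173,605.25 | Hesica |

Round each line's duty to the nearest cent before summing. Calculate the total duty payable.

Line 1 (M-335, Hesica, 3,648 liters, €460,341.12):
Base rate for M-335 is 29%.
Origin Hesica qualifies under the Zorador–Hesica agreement and M-335 is covered: preferential rate 28% applies instead.
The additional-duty order on M-335 targets Loros, not Hesica; it does not apply.
Duty = €460,341.12 × 28% = €128,895.51.
Line 2 (R-964, Hesica, 23 units, €5,534.03):
Base rate for R-964 is 15.5%.
Origin Hesica qualifies under the Zorador–Hesica agreement and R-964 is covered: preferential rate 6.5% applies instead.
Duty = €5,534.03 × 6.5% = €359.71.
Line 3 (A-868, Hesica, 2,935 kg, €173,605.25):
Base rate for A-868 is €5.50/kg.
Origin Hesica qualifies under the Zorador–Hesica agreement and A-868 is covered: preferential rate Free applies instead.
Duty = €173,605.25 × 0% = €0.00.
Total = €128,895.51 + €359.71 + €0.00 = €129,255.22.

€129,255.22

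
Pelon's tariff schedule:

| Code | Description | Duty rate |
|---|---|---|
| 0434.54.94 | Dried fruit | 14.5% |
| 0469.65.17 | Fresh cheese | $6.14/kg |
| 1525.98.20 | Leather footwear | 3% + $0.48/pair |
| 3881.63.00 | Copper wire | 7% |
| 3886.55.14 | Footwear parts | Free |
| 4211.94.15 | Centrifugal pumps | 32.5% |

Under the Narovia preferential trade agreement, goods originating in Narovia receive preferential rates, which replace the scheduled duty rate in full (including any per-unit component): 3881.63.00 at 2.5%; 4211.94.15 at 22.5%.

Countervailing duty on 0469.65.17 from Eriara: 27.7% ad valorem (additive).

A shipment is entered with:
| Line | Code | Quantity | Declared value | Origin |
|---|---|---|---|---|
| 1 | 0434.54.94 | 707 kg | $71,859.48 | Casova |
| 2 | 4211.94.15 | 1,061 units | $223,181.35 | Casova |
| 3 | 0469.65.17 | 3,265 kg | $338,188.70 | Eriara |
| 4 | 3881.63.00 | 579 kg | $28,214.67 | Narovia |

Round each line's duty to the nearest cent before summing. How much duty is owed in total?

$197,384.30

Line 1 (0434.54.94, Casova, 707 kg, $71,859.48):
Base rate for 0434.54.94 is 14.5%.
Duty = $71,859.48 × 14.5% = $10,419.62.
Line 2 (4211.94.15, Casova, 1,061 units, $223,181.35):
Base rate for 4211.94.15 is 32.5%.
4211.94.15 has an FTA preferential rate, but origin Casova is not Narovia; base rate stands.
Duty = $223,181.35 × 32.5% = $72,533.94.
Line 3 (0469.65.17, Eriara, 3,265 kg, $338,188.70):
Base rate for 0469.65.17 is $6.14/kg.
Additional duty on 0469.65.17 from Eriara: +27.7% ad valorem. Applied ad valorem rate = 27.7%.
Duty = $338,188.70 × 27.7% + 3,265 × $6.14 = $113,725.37.
Line 4 (3881.63.00, Narovia, 579 kg, $28,214.67):
Base rate for 3881.63.00 is 7%.
Origin Narovia qualifies under the Pelon–Narovia agreement and 3881.63.00 is covered: preferential rate 2.5% applies instead.
Duty = $28,214.67 × 2.5% = $705.37.
Total = $10,419.62 + $72,533.94 + $113,725.37 + $705.37 = $197,384.30.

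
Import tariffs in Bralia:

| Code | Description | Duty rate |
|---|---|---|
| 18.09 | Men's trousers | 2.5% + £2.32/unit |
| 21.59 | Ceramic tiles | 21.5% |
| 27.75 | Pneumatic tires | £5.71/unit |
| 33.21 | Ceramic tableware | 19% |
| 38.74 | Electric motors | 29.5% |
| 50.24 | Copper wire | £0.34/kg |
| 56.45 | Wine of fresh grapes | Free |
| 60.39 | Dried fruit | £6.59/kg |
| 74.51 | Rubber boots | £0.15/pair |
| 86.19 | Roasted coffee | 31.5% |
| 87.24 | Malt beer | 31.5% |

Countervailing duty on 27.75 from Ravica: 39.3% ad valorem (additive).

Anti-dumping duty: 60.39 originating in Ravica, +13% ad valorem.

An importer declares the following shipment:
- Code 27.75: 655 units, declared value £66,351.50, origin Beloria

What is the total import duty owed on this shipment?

£3,740.05

Line 1 (27.75, Beloria, 655 units, £66,351.50):
Base rate for 27.75 is £5.71/unit.
The additional-duty order on 27.75 targets Ravica, not Beloria; it does not apply.
Duty = 655 × £5.71 = £3,740.05.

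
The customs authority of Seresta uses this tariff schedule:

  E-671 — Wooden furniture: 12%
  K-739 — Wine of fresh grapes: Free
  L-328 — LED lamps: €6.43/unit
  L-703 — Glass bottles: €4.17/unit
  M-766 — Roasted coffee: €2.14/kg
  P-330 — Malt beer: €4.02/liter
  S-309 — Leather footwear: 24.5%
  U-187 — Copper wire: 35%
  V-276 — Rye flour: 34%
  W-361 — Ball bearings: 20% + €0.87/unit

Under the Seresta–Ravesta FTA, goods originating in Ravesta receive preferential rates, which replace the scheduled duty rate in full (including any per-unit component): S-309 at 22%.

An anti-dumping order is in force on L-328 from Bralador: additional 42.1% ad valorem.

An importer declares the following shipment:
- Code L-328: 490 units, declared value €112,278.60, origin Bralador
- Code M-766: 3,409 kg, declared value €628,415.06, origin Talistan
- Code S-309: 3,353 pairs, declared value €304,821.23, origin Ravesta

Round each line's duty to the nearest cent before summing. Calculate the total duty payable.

Line 1 (L-328, Bralador, 490 units, €112,278.60):
Base rate for L-328 is €6.43/unit.
Additional duty on L-328 from Bralador: +42.1% ad valorem. Applied ad valorem rate = 42.1%.
Duty = €112,278.60 × 42.1% + 490 × €6.43 = €50,419.99.
Line 2 (M-766, Talistan, 3,409 kg, €628,415.06):
Base rate for M-766 is €2.14/kg.
Duty = 3,409 × €2.14 = €7,295.26.
Line 3 (S-309, Ravesta, 3,353 pairs, €304,821.23):
Base rate for S-309 is 24.5%.
Origin Ravesta qualifies under the Seresta–Ravesta agreement and S-309 is covered: preferential rate 22% applies instead.
Duty = €304,821.23 × 22% = €67,060.67.
Total = €50,419.99 + €7,295.26 + €67,060.67 = €124,775.92.

€124,775.92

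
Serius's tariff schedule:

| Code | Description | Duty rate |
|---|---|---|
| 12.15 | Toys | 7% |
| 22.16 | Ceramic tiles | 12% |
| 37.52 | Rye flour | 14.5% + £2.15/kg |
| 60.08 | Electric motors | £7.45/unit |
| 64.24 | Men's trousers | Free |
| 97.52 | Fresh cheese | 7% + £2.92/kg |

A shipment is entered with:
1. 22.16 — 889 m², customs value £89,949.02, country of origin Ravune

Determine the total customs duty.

£10,793.88

Line 1 (22.16, Ravune, 889 m², £89,949.02):
Base rate for 22.16 is 12%.
Duty = £89,949.02 × 12% = £10,793.88.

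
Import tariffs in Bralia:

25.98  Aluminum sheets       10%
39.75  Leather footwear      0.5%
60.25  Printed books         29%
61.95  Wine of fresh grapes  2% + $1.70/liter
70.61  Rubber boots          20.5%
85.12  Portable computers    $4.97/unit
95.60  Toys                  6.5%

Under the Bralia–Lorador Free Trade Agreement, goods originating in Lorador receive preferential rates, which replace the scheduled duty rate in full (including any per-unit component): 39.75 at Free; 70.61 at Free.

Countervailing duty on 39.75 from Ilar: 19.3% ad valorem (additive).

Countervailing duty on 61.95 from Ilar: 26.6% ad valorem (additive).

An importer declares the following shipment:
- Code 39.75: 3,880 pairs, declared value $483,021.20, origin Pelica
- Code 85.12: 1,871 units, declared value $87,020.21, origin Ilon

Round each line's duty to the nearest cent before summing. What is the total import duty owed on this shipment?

Line 1 (39.75, Pelica, 3,880 pairs, $483,021.20):
Base rate for 39.75 is 0.5%.
39.75 has an FTA preferential rate, but origin Pelica is not Lorador; base rate stands.
The additional-duty order on 39.75 targets Ilar, not Pelica; it does not apply.
Duty = $483,021.20 × 0.5% = $2,415.11.
Line 2 (85.12, Ilon, 1,871 units, $87,020.21):
Base rate for 85.12 is $4.97/unit.
Duty = 1,871 × $4.97 = $9,298.87.
Total = $2,415.11 + $9,298.87 = $11,713.98.

$11,713.98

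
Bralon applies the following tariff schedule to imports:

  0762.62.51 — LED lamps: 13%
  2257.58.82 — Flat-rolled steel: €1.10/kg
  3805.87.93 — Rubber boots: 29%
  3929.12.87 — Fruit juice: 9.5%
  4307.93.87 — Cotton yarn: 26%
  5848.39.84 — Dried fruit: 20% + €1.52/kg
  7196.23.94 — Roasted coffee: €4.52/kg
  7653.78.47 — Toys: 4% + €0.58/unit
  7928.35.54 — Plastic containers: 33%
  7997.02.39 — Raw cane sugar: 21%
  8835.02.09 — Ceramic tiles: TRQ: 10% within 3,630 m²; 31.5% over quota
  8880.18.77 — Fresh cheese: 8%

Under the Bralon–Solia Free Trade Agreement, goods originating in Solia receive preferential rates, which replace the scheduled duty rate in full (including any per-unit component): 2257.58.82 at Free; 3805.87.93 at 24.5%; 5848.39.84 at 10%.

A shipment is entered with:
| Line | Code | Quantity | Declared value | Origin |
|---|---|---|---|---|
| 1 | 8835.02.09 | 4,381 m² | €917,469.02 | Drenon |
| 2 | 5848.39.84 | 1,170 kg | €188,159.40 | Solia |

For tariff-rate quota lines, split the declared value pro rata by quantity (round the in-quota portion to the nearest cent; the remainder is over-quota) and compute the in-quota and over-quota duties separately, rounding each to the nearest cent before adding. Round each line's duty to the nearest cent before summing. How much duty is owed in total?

€144,376.84

Line 1 (8835.02.09, Drenon, 4,381 m², €917,469.02):
Code 8835.02.09 is under a tariff-rate quota (threshold 3,630 m²). In-quota: 3,630 m² at 10%; over-quota: 751 m² at 31.5%.
Pro-rata value split: in-quota = €917,469.02 × 3,630/4,381 = €760,194.60; over-quota = €917,469.02 − €760,194.60 = €157,274.42.
In-quota duty = €760,194.60 × 10% = €76,019.46. Over-quota duty = €157,274.42 × 31.5% = €49,541.44.
Line duty = €76,019.46 + €49,541.44 = €125,560.90.
Line 2 (5848.39.84, Solia, 1,170 kg, €188,159.40):
Base rate for 5848.39.84 is 20% + €1.52/kg.
Origin Solia qualifies under the Bralon–Solia agreement and 5848.39.84 is covered: preferential rate 10% applies instead.
Duty = €188,159.40 × 10% = €18,815.94.
Total = €125,560.90 + €18,815.94 = €144,376.84.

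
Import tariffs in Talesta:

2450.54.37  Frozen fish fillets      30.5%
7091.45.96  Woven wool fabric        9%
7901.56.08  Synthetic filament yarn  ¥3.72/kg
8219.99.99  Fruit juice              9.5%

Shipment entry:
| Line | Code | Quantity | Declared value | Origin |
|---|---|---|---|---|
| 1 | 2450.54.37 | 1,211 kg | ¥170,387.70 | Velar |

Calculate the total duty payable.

¥51,968.25

Line 1 (2450.54.37, Velar, 1,211 kg, ¥170,387.70):
Base rate for 2450.54.37 is 30.5%.
Duty = ¥170,387.70 × 30.5% = ¥51,968.25.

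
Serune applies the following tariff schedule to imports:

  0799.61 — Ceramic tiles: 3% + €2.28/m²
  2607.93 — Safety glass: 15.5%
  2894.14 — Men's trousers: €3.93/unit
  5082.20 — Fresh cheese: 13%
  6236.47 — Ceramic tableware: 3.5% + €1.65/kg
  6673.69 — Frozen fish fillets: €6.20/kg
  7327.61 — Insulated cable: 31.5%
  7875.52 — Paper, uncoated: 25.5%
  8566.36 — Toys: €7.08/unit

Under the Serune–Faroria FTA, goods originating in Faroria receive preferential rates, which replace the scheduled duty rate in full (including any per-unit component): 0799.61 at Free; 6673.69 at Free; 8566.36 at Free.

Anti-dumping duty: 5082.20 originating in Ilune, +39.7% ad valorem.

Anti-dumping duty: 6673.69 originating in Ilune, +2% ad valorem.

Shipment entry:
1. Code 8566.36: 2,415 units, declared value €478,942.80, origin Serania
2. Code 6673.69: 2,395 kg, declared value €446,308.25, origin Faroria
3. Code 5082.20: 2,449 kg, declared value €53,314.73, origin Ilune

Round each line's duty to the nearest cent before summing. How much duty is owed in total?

€45,195.06

Line 1 (8566.36, Serania, 2,415 units, €478,942.80):
Base rate for 8566.36 is €7.08/unit.
8566.36 has an FTA preferential rate, but origin Serania is not Faroria; base rate stands.
Duty = 2,415 × €7.08 = €17,098.20.
Line 2 (6673.69, Faroria, 2,395 kg, €446,308.25):
Base rate for 6673.69 is €6.20/kg.
Origin Faroria qualifies under the Serune–Faroria agreement and 6673.69 is covered: preferential rate Free applies instead.
The additional-duty order on 6673.69 targets Ilune, not Faroria; it does not apply.
Duty = €446,308.25 × 0% = €0.00.
Line 3 (5082.20, Ilune, 2,449 kg, €53,314.73):
Base rate for 5082.20 is 13%.
Additional duty on 5082.20 from Ilune: +39.7%. Applied ad valorem rate: 13% + 39.7% = 52.7%.
Duty = €53,314.73 × 52.7% = €28,096.86.
Total = €17,098.20 + €0.00 + €28,096.86 = €45,195.06.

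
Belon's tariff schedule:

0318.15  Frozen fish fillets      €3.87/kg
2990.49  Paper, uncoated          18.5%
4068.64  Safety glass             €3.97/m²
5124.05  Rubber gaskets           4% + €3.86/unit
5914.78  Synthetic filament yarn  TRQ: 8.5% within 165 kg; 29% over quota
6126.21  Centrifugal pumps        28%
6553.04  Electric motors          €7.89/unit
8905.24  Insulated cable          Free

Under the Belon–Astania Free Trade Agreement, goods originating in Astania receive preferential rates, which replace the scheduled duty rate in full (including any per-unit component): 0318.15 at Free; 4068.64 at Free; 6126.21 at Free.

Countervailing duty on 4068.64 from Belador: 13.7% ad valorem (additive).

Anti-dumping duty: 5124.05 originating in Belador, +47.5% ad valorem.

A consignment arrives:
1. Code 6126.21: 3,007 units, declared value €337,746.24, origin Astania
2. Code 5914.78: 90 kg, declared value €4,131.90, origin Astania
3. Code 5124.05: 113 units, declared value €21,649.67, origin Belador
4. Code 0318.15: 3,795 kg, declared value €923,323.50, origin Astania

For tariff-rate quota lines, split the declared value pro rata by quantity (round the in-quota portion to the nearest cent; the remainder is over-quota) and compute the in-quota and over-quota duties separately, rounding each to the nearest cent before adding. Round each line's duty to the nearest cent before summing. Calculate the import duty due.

€11,936.97

Line 1 (6126.21, Astania, 3,007 units, €337,746.24):
Base rate for 6126.21 is 28%.
Origin Astania qualifies under the Belon–Astania agreement and 6126.21 is covered: preferential rate Free applies instead.
Duty = €337,746.24 × 0% = €0.00.
Line 2 (5914.78, Astania, 90 kg, €4,131.90):
Code 5914.78 is under a tariff-rate quota (threshold 165 kg). Quantity 90 kg is within the quota, so the in-quota rate 8.5% applies to the full value.
Duty = €4,131.90 × 8.5% = €351.21.
Line 3 (5124.05, Belador, 113 units, €21,649.67):
Base rate for 5124.05 is 4% + €3.86/unit.
Additional duty on 5124.05 from Belador: +47.5%. Applied ad valorem rate: 4% + 47.5% = 51.5%.
Duty = €21,649.67 × 51.5% + 113 × €3.86 = €11,585.76.
Line 4 (0318.15, Astania, 3,795 kg, €923,323.50):
Base rate for 0318.15 is €3.87/kg.
Origin Astania qualifies under the Belon–Astania agreement and 0318.15 is covered: preferential rate Free applies instead.
Duty = €923,323.50 × 0% = €0.00.
Total = €0.00 + €351.21 + €11,585.76 + €0.00 = €11,936.97.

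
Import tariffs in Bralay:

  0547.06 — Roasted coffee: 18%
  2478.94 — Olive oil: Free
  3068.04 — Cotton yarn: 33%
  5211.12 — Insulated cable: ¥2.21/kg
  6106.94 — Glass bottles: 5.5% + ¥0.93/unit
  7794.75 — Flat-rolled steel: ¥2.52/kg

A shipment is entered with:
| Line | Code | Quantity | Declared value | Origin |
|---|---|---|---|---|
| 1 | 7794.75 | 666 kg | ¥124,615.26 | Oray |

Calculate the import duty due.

¥1,678.32

Line 1 (7794.75, Oray, 666 kg, ¥124,615.26):
Base rate for 7794.75 is ¥2.52/kg.
Duty = 666 × ¥2.52 = ¥1,678.32.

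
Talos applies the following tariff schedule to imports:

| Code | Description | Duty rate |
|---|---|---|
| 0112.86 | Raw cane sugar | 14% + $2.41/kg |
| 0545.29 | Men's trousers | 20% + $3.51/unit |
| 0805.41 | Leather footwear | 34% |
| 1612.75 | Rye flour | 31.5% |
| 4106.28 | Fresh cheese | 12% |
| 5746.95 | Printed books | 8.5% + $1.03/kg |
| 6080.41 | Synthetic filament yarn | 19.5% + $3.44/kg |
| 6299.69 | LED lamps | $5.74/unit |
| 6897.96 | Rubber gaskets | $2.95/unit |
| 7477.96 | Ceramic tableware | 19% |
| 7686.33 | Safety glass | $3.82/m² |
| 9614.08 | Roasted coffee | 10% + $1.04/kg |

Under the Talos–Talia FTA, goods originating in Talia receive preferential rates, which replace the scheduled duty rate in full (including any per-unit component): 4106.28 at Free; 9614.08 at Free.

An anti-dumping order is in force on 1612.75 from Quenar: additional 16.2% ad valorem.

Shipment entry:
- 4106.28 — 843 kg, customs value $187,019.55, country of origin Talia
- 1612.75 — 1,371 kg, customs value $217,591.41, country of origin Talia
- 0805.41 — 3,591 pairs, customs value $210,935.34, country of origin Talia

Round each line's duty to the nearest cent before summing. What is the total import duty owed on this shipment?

$140,259.31

Line 1 (4106.28, Talia, 843 kg, $187,019.55):
Base rate for 4106.28 is 12%.
Origin Talia qualifies under the Talos–Talia agreement and 4106.28 is covered: preferential rate Free applies instead.
Duty = $187,019.55 × 0% = $0.00.
Line 2 (1612.75, Talia, 1,371 kg, $217,591.41):
Base rate for 1612.75 is 31.5%.
Origin Talia is the FTA partner but 1612.75 is not on the preference list; base rate stands.
The additional-duty order on 1612.75 targets Quenar, not Talia; it does not apply.
Duty = $217,591.41 × 31.5% = $68,541.29.
Line 3 (0805.41, Talia, 3,591 pairs, $210,935.34):
Base rate for 0805.41 is 34%.
Origin Talia is the FTA partner but 0805.41 is not on the preference list; base rate stands.
Duty = $210,935.34 × 34% = $71,718.02.
Total = $0.00 + $68,541.29 + $71,718.02 = $140,259.31.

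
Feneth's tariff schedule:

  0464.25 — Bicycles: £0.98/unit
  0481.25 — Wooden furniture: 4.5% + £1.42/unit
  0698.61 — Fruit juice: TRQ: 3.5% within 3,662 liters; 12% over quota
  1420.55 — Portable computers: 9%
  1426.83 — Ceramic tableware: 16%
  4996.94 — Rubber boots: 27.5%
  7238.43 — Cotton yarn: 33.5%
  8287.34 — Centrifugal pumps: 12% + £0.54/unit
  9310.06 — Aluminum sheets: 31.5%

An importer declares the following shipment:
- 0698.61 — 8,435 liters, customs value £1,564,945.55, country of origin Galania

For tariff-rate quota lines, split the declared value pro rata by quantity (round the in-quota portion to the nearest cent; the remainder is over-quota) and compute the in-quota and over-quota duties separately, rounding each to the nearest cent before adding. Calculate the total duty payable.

Line 1 (0698.61, Galania, 8,435 liters, £1,564,945.55):
Code 0698.61 is under a tariff-rate quota (threshold 3,662 liters). In-quota: 3,662 liters at 3.5%; over-quota: 4,773 liters at 12%.
Pro-rata value split: in-quota = £1,564,945.55 × 3,662/8,435 = £679,410.86; over-quota = £1,564,945.55 − £679,410.86 = £885,534.69.
In-quota duty = £679,410.86 × 3.5% = £23,779.38. Over-quota duty = £885,534.69 × 12% = £106,264.16.
Line duty = £23,779.38 + £106,264.16 = £130,043.54.

£130,043.54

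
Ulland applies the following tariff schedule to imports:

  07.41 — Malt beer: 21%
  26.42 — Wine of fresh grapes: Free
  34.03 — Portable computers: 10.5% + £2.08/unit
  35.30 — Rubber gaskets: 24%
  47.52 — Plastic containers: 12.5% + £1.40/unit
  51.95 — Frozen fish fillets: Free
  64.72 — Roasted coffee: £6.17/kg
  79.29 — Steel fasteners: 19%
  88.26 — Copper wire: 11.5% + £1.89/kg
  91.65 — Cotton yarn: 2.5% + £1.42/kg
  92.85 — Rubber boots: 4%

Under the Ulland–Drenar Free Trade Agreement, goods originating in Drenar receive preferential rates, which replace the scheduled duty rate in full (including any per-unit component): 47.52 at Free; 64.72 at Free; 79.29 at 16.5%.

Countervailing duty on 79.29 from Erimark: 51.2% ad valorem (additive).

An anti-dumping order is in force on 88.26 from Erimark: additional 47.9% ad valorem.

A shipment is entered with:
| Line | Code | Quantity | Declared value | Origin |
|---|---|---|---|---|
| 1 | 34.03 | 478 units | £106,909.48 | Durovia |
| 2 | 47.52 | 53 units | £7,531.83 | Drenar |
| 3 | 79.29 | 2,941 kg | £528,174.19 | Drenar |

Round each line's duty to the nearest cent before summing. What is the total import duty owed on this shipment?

£99,368.48

Line 1 (34.03, Durovia, 478 units, £106,909.48):
Base rate for 34.03 is 10.5% + £2.08/unit.
Duty = £106,909.48 × 10.5% + 478 × £2.08 = £12,219.74.
Line 2 (47.52, Drenar, 53 units, £7,531.83):
Base rate for 47.52 is 12.5% + £1.40/unit.
Origin Drenar qualifies under the Ulland–Drenar agreement and 47.52 is covered: preferential rate Free applies instead.
Duty = £7,531.83 × 0% = £0.00.
Line 3 (79.29, Drenar, 2,941 kg, £528,174.19):
Base rate for 79.29 is 19%.
Origin Drenar qualifies under the Ulland–Drenar agreement and 79.29 is covered: preferential rate 16.5% applies instead.
The additional-duty order on 79.29 targets Erimark, not Drenar; it does not apply.
Duty = £528,174.19 × 16.5% = £87,148.74.
Total = £12,219.74 + £0.00 + £87,148.74 = £99,368.48.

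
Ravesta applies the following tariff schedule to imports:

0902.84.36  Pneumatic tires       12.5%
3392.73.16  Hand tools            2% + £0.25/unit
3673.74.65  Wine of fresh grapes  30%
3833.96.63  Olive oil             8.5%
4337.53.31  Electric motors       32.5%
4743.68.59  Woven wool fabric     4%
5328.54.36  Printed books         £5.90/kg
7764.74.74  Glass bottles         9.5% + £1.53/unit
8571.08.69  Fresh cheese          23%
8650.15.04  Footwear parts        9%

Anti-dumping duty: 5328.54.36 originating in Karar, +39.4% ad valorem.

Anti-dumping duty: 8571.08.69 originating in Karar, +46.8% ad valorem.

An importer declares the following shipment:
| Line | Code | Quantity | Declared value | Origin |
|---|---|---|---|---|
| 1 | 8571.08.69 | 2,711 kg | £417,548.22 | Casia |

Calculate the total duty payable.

£96,036.09

Line 1 (8571.08.69, Casia, 2,711 kg, £417,548.22):
Base rate for 8571.08.69 is 23%.
The additional-duty order on 8571.08.69 targets Karar, not Casia; it does not apply.
Duty = £417,548.22 × 23% = £96,036.09.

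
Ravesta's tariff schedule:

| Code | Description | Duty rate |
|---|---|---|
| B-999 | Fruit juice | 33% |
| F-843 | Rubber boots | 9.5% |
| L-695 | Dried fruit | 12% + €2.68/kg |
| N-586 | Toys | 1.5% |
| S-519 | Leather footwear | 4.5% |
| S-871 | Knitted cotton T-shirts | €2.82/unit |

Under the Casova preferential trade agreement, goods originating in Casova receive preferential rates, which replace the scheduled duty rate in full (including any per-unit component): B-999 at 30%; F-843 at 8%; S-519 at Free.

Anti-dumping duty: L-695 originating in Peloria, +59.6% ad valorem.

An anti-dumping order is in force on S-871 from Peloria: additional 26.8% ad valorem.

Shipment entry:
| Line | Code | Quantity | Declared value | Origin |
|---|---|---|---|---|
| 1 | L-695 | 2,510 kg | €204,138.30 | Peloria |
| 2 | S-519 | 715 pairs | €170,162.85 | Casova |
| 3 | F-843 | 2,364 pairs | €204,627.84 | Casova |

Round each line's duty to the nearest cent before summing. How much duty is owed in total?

Line 1 (L-695, Peloria, 2,510 kg, €204,138.30):
Base rate for L-695 is 12% + €2.68/kg.
Additional duty on L-695 from Peloria: +59.6%. Applied ad valorem rate: 12% + 59.6% = 71.6%.
Duty = €204,138.30 × 71.6% + 2,510 × €2.68 = €152,889.82.
Line 2 (S-519, Casova, 715 pairs, €170,162.85):
Base rate for S-519 is 4.5%.
Origin Casova qualifies under the Ravesta–Casova agreement and S-519 is covered: preferential rate Free applies instead.
Duty = €170,162.85 × 0% = €0.00.
Line 3 (F-843, Casova, 2,364 pairs, €204,627.84):
Base rate for F-843 is 9.5%.
Origin Casova qualifies under the Ravesta–Casova agreement and F-843 is covered: preferential rate 8% applies instead.
Duty = €204,627.84 × 8% = €16,370.23.
Total = €152,889.82 + €0.00 + €16,370.23 = €169,260.05.

€169,260.05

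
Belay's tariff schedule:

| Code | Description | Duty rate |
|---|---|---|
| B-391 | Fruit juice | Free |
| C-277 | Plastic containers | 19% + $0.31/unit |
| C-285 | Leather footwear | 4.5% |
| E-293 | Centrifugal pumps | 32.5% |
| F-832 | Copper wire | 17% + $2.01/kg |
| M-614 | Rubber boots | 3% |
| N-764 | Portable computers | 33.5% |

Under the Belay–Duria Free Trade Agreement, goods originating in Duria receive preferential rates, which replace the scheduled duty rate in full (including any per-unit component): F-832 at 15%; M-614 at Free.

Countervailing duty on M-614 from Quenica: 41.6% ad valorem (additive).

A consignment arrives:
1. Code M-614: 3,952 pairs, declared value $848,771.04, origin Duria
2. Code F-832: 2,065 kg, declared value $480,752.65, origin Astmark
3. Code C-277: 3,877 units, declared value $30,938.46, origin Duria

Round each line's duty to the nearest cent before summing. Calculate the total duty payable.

$92,958.78

Line 1 (M-614, Duria, 3,952 pairs, $848,771.04):
Base rate for M-614 is 3%.
Origin Duria qualifies under the Belay–Duria agreement and M-614 is covered: preferential rate Free applies instead.
The additional-duty order on M-614 targets Quenica, not Duria; it does not apply.
Duty = $848,771.04 × 0% = $0.00.
Line 2 (F-832, Astmark, 2,065 kg, $480,752.65):
Base rate for F-832 is 17% + $2.01/kg.
F-832 has an FTA preferential rate, but origin Astmark is not Duria; base rate stands.
Duty = $480,752.65 × 17% + 2,065 × $2.01 = $85,878.60.
Line 3 (C-277, Duria, 3,877 units, $30,938.46):
Base rate for C-277 is 19% + $0.31/unit.
Origin Duria is the FTA partner but C-277 is not on the preference list; base rate stands.
Duty = $30,938.46 × 19% + 3,877 × $0.31 = $7,080.18.
Total = $0.00 + $85,878.60 + $7,080.18 = $92,958.78.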